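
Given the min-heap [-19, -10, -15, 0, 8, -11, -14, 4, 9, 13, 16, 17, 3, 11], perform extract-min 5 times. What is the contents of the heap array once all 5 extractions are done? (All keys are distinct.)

[0, 4, 3, 9, 8, 17, 11, 16, 13]

extract-min #1 returns -19:
  remove root -19; move last element 11 to root → [11, -10, -15, 0, 8, -11, -14, 4, 9, 13, 16, 17, 3]
  11 vs smaller child -15 at index 2, swap → [-15, -10, 11, 0, 8, -11, -14, 4, 9, 13, 16, 17, 3]
  11 vs smaller child -14 at index 6, swap → [-15, -10, -14, 0, 8, -11, 11, 4, 9, 13, 16, 17, 3]
extract-min #2 returns -15:
  remove root -15; move last element 3 to root → [3, -10, -14, 0, 8, -11, 11, 4, 9, 13, 16, 17]
  3 vs smaller child -14 at index 2, swap → [-14, -10, 3, 0, 8, -11, 11, 4, 9, 13, 16, 17]
  3 vs smaller child -11 at index 5, swap → [-14, -10, -11, 0, 8, 3, 11, 4, 9, 13, 16, 17]
extract-min #3 returns -14:
  remove root -14; move last element 17 to root → [17, -10, -11, 0, 8, 3, 11, 4, 9, 13, 16]
  17 vs smaller child -11 at index 2, swap → [-11, -10, 17, 0, 8, 3, 11, 4, 9, 13, 16]
  17 vs smaller child 3 at index 5, swap → [-11, -10, 3, 0, 8, 17, 11, 4, 9, 13, 16]
extract-min #4 returns -11:
  remove root -11; move last element 16 to root → [16, -10, 3, 0, 8, 17, 11, 4, 9, 13]
  16 vs smaller child -10 at index 1, swap → [-10, 16, 3, 0, 8, 17, 11, 4, 9, 13]
  16 vs smaller child 0 at index 3, swap → [-10, 0, 3, 16, 8, 17, 11, 4, 9, 13]
  16 vs smaller child 4 at index 7, swap → [-10, 0, 3, 4, 8, 17, 11, 16, 9, 13]
extract-min #5 returns -10:
  remove root -10; move last element 13 to root → [13, 0, 3, 4, 8, 17, 11, 16, 9]
  13 vs smaller child 0 at index 1, swap → [0, 13, 3, 4, 8, 17, 11, 16, 9]
  13 vs smaller child 4 at index 3, swap → [0, 4, 3, 13, 8, 17, 11, 16, 9]
  13 vs smaller child 9 at index 8, swap → [0, 4, 3, 9, 8, 17, 11, 16, 13]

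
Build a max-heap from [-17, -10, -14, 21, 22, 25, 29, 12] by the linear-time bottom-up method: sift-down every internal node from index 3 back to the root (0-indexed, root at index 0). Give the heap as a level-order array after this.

[29, 22, 25, 21, -10, -17, -14, 12]

sift down from index 3: already satisfies heap property
sift down from index 2:
  -14 vs larger child 29 at index 6, swap → [-17, -10, 29, 21, 22, 25, -14, 12]
sift down from index 1:
  -10 vs larger child 22 at index 4, swap → [-17, 22, 29, 21, -10, 25, -14, 12]
sift down from index 0:
  -17 vs larger child 29 at index 2, swap → [29, 22, -17, 21, -10, 25, -14, 12]
  -17 vs larger child 25 at index 5, swap → [29, 22, 25, 21, -10, -17, -14, 12]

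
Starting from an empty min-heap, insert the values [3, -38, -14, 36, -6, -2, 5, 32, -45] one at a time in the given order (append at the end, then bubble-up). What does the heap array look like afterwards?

[-45, -38, -14, -6, 3, -2, 5, 36, 32]

Insert 3:
  append 3 at index 0 → [3] (no swap needed)
Insert -38:
  append -38 at index 1 → [3, -38]
  -38 < parent 3 at index 0, swap → [-38, 3]
Insert -14:
  append -14 at index 2 → [-38, 3, -14] (no swap needed)
Insert 36:
  append 36 at index 3 → [-38, 3, -14, 36] (no swap needed)
Insert -6:
  append -6 at index 4 → [-38, 3, -14, 36, -6]
  -6 < parent 3 at index 1, swap → [-38, -6, -14, 36, 3]
Insert -2:
  append -2 at index 5 → [-38, -6, -14, 36, 3, -2] (no swap needed)
Insert 5:
  append 5 at index 6 → [-38, -6, -14, 36, 3, -2, 5] (no swap needed)
Insert 32:
  append 32 at index 7 → [-38, -6, -14, 36, 3, -2, 5, 32]
  32 < parent 36 at index 3, swap → [-38, -6, -14, 32, 3, -2, 5, 36]
Insert -45:
  append -45 at index 8 → [-38, -6, -14, 32, 3, -2, 5, 36, -45]
  -45 < parent 32 at index 3, swap → [-38, -6, -14, -45, 3, -2, 5, 36, 32]
  -45 < parent -6 at index 1, swap → [-38, -45, -14, -6, 3, -2, 5, 36, 32]
  -45 < parent -38 at index 0, swap → [-45, -38, -14, -6, 3, -2, 5, 36, 32]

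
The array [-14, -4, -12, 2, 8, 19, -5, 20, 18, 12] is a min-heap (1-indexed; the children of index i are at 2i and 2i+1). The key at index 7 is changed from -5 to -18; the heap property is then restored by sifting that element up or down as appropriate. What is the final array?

set index 7 from -5 to -18 → [-14, -4, -12, 2, 8, 19, -18, 20, 18, 12]
-18 < parent -12 at index 3, swap → [-14, -4, -18, 2, 8, 19, -12, 20, 18, 12]
-18 < parent -14 at index 1, swap → [-18, -4, -14, 2, 8, 19, -12, 20, 18, 12]

[-18, -4, -14, 2, 8, 19, -12, 20, 18, 12]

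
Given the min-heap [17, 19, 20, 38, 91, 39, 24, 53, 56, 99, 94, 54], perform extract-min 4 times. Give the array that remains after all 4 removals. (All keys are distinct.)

extract-min #1 returns 17:
  remove root 17; move last element 54 to root → [54, 19, 20, 38, 91, 39, 24, 53, 56, 99, 94]
  54 vs smaller child 19 at index 1, swap → [19, 54, 20, 38, 91, 39, 24, 53, 56, 99, 94]
  54 vs smaller child 38 at index 3, swap → [19, 38, 20, 54, 91, 39, 24, 53, 56, 99, 94]
  54 vs smaller child 53 at index 7, swap → [19, 38, 20, 53, 91, 39, 24, 54, 56, 99, 94]
extract-min #2 returns 19:
  remove root 19; move last element 94 to root → [94, 38, 20, 53, 91, 39, 24, 54, 56, 99]
  94 vs smaller child 20 at index 2, swap → [20, 38, 94, 53, 91, 39, 24, 54, 56, 99]
  94 vs smaller child 24 at index 6, swap → [20, 38, 24, 53, 91, 39, 94, 54, 56, 99]
extract-min #3 returns 20:
  remove root 20; move last element 99 to root → [99, 38, 24, 53, 91, 39, 94, 54, 56]
  99 vs smaller child 24 at index 2, swap → [24, 38, 99, 53, 91, 39, 94, 54, 56]
  99 vs smaller child 39 at index 5, swap → [24, 38, 39, 53, 91, 99, 94, 54, 56]
extract-min #4 returns 24:
  remove root 24; move last element 56 to root → [56, 38, 39, 53, 91, 99, 94, 54]
  56 vs smaller child 38 at index 1, swap → [38, 56, 39, 53, 91, 99, 94, 54]
  56 vs smaller child 53 at index 3, swap → [38, 53, 39, 56, 91, 99, 94, 54]
  56 vs only child 54 at index 7, swap → [38, 53, 39, 54, 91, 99, 94, 56]

[38, 53, 39, 54, 91, 99, 94, 56]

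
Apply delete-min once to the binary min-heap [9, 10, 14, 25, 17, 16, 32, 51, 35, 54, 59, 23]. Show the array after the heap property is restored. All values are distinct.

[10, 17, 14, 25, 23, 16, 32, 51, 35, 54, 59]

remove root 9; move last element 23 to root → [23, 10, 14, 25, 17, 16, 32, 51, 35, 54, 59]
23 vs smaller child 10 at index 1, swap → [10, 23, 14, 25, 17, 16, 32, 51, 35, 54, 59]
23 vs smaller child 17 at index 4, swap → [10, 17, 14, 25, 23, 16, 32, 51, 35, 54, 59]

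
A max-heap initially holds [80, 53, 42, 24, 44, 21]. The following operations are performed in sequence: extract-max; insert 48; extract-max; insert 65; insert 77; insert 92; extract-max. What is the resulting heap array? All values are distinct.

[77, 44, 65, 24, 21, 42, 48]

extract-max → returns 80:
  remove root 80; move last element 21 to root → [21, 53, 42, 24, 44]
  21 vs larger child 53 at index 1, swap → [53, 21, 42, 24, 44]
  21 vs larger child 44 at index 4, swap → [53, 44, 42, 24, 21]
insert 48:
  append 48 at index 5 → [53, 44, 42, 24, 21, 48]
  48 > parent 42 at index 2, swap → [53, 44, 48, 24, 21, 42]
extract-max → returns 53:
  remove root 53; move last element 42 to root → [42, 44, 48, 24, 21]
  42 vs larger child 48 at index 2, swap → [48, 44, 42, 24, 21]
insert 65:
  append 65 at index 5 → [48, 44, 42, 24, 21, 65]
  65 > parent 42 at index 2, swap → [48, 44, 65, 24, 21, 42]
  65 > parent 48 at index 0, swap → [65, 44, 48, 24, 21, 42]
insert 77:
  append 77 at index 6 → [65, 44, 48, 24, 21, 42, 77]
  77 > parent 48 at index 2, swap → [65, 44, 77, 24, 21, 42, 48]
  77 > parent 65 at index 0, swap → [77, 44, 65, 24, 21, 42, 48]
insert 92:
  append 92 at index 7 → [77, 44, 65, 24, 21, 42, 48, 92]
  92 > parent 24 at index 3, swap → [77, 44, 65, 92, 21, 42, 48, 24]
  92 > parent 44 at index 1, swap → [77, 92, 65, 44, 21, 42, 48, 24]
  92 > parent 77 at index 0, swap → [92, 77, 65, 44, 21, 42, 48, 24]
extract-max → returns 92:
  remove root 92; move last element 24 to root → [24, 77, 65, 44, 21, 42, 48]
  24 vs larger child 77 at index 1, swap → [77, 24, 65, 44, 21, 42, 48]
  24 vs larger child 44 at index 3, swap → [77, 44, 65, 24, 21, 42, 48]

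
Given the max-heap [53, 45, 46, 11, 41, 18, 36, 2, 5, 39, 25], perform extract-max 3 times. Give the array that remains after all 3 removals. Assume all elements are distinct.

extract-max #1 returns 53:
  remove root 53; move last element 25 to root → [25, 45, 46, 11, 41, 18, 36, 2, 5, 39]
  25 vs larger child 46 at index 2, swap → [46, 45, 25, 11, 41, 18, 36, 2, 5, 39]
  25 vs larger child 36 at index 6, swap → [46, 45, 36, 11, 41, 18, 25, 2, 5, 39]
extract-max #2 returns 46:
  remove root 46; move last element 39 to root → [39, 45, 36, 11, 41, 18, 25, 2, 5]
  39 vs larger child 45 at index 1, swap → [45, 39, 36, 11, 41, 18, 25, 2, 5]
  39 vs larger child 41 at index 4, swap → [45, 41, 36, 11, 39, 18, 25, 2, 5]
extract-max #3 returns 45:
  remove root 45; move last element 5 to root → [5, 41, 36, 11, 39, 18, 25, 2]
  5 vs larger child 41 at index 1, swap → [41, 5, 36, 11, 39, 18, 25, 2]
  5 vs larger child 39 at index 4, swap → [41, 39, 36, 11, 5, 18, 25, 2]

[41, 39, 36, 11, 5, 18, 25, 2]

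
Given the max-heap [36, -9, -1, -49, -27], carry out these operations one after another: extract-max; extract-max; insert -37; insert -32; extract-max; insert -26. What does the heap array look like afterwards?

[-26, -27, -37, -49, -32]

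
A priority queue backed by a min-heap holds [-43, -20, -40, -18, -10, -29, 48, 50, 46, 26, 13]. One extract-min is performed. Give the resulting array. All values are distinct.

remove root -43; move last element 13 to root → [13, -20, -40, -18, -10, -29, 48, 50, 46, 26]
13 vs smaller child -40 at index 2, swap → [-40, -20, 13, -18, -10, -29, 48, 50, 46, 26]
13 vs smaller child -29 at index 5, swap → [-40, -20, -29, -18, -10, 13, 48, 50, 46, 26]

[-40, -20, -29, -18, -10, 13, 48, 50, 46, 26]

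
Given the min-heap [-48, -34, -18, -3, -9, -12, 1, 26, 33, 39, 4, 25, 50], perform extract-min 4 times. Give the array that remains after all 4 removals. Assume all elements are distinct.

extract-min #1 returns -48:
  remove root -48; move last element 50 to root → [50, -34, -18, -3, -9, -12, 1, 26, 33, 39, 4, 25]
  50 vs smaller child -34 at index 1, swap → [-34, 50, -18, -3, -9, -12, 1, 26, 33, 39, 4, 25]
  50 vs smaller child -9 at index 4, swap → [-34, -9, -18, -3, 50, -12, 1, 26, 33, 39, 4, 25]
  50 vs smaller child 4 at index 10, swap → [-34, -9, -18, -3, 4, -12, 1, 26, 33, 39, 50, 25]
extract-min #2 returns -34:
  remove root -34; move last element 25 to root → [25, -9, -18, -3, 4, -12, 1, 26, 33, 39, 50]
  25 vs smaller child -18 at index 2, swap → [-18, -9, 25, -3, 4, -12, 1, 26, 33, 39, 50]
  25 vs smaller child -12 at index 5, swap → [-18, -9, -12, -3, 4, 25, 1, 26, 33, 39, 50]
extract-min #3 returns -18:
  remove root -18; move last element 50 to root → [50, -9, -12, -3, 4, 25, 1, 26, 33, 39]
  50 vs smaller child -12 at index 2, swap → [-12, -9, 50, -3, 4, 25, 1, 26, 33, 39]
  50 vs smaller child 1 at index 6, swap → [-12, -9, 1, -3, 4, 25, 50, 26, 33, 39]
extract-min #4 returns -12:
  remove root -12; move last element 39 to root → [39, -9, 1, -3, 4, 25, 50, 26, 33]
  39 vs smaller child -9 at index 1, swap → [-9, 39, 1, -3, 4, 25, 50, 26, 33]
  39 vs smaller child -3 at index 3, swap → [-9, -3, 1, 39, 4, 25, 50, 26, 33]
  39 vs smaller child 26 at index 7, swap → [-9, -3, 1, 26, 4, 25, 50, 39, 33]

[-9, -3, 1, 26, 4, 25, 50, 39, 33]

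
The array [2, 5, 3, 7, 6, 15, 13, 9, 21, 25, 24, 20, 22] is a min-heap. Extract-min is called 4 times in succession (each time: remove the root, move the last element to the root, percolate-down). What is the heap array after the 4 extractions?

extract-min #1 returns 2:
  remove root 2; move last element 22 to root → [22, 5, 3, 7, 6, 15, 13, 9, 21, 25, 24, 20]
  22 vs smaller child 3 at index 2, swap → [3, 5, 22, 7, 6, 15, 13, 9, 21, 25, 24, 20]
  22 vs smaller child 13 at index 6, swap → [3, 5, 13, 7, 6, 15, 22, 9, 21, 25, 24, 20]
extract-min #2 returns 3:
  remove root 3; move last element 20 to root → [20, 5, 13, 7, 6, 15, 22, 9, 21, 25, 24]
  20 vs smaller child 5 at index 1, swap → [5, 20, 13, 7, 6, 15, 22, 9, 21, 25, 24]
  20 vs smaller child 6 at index 4, swap → [5, 6, 13, 7, 20, 15, 22, 9, 21, 25, 24]
extract-min #3 returns 5:
  remove root 5; move last element 24 to root → [24, 6, 13, 7, 20, 15, 22, 9, 21, 25]
  24 vs smaller child 6 at index 1, swap → [6, 24, 13, 7, 20, 15, 22, 9, 21, 25]
  24 vs smaller child 7 at index 3, swap → [6, 7, 13, 24, 20, 15, 22, 9, 21, 25]
  24 vs smaller child 9 at index 7, swap → [6, 7, 13, 9, 20, 15, 22, 24, 21, 25]
extract-min #4 returns 6:
  remove root 6; move last element 25 to root → [25, 7, 13, 9, 20, 15, 22, 24, 21]
  25 vs smaller child 7 at index 1, swap → [7, 25, 13, 9, 20, 15, 22, 24, 21]
  25 vs smaller child 9 at index 3, swap → [7, 9, 13, 25, 20, 15, 22, 24, 21]
  25 vs smaller child 21 at index 8, swap → [7, 9, 13, 21, 20, 15, 22, 24, 25]

[7, 9, 13, 21, 20, 15, 22, 24, 25]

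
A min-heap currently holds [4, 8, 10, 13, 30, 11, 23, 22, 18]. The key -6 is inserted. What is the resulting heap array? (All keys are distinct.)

append -6 at index 9 → [4, 8, 10, 13, 30, 11, 23, 22, 18, -6]
-6 < parent 30 at index 4, swap → [4, 8, 10, 13, -6, 11, 23, 22, 18, 30]
-6 < parent 8 at index 1, swap → [4, -6, 10, 13, 8, 11, 23, 22, 18, 30]
-6 < parent 4 at index 0, swap → [-6, 4, 10, 13, 8, 11, 23, 22, 18, 30]

[-6, 4, 10, 13, 8, 11, 23, 22, 18, 30]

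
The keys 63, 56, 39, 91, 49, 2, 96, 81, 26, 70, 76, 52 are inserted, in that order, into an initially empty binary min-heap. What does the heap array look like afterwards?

Insert 63:
  append 63 at index 0 → [63] (no swap needed)
Insert 56:
  append 56 at index 1 → [63, 56]
  56 < parent 63 at index 0, swap → [56, 63]
Insert 39:
  append 39 at index 2 → [56, 63, 39]
  39 < parent 56 at index 0, swap → [39, 63, 56]
Insert 91:
  append 91 at index 3 → [39, 63, 56, 91] (no swap needed)
Insert 49:
  append 49 at index 4 → [39, 63, 56, 91, 49]
  49 < parent 63 at index 1, swap → [39, 49, 56, 91, 63]
Insert 2:
  append 2 at index 5 → [39, 49, 56, 91, 63, 2]
  2 < parent 56 at index 2, swap → [39, 49, 2, 91, 63, 56]
  2 < parent 39 at index 0, swap → [2, 49, 39, 91, 63, 56]
Insert 96:
  append 96 at index 6 → [2, 49, 39, 91, 63, 56, 96] (no swap needed)
Insert 81:
  append 81 at index 7 → [2, 49, 39, 91, 63, 56, 96, 81]
  81 < parent 91 at index 3, swap → [2, 49, 39, 81, 63, 56, 96, 91]
Insert 26:
  append 26 at index 8 → [2, 49, 39, 81, 63, 56, 96, 91, 26]
  26 < parent 81 at index 3, swap → [2, 49, 39, 26, 63, 56, 96, 91, 81]
  26 < parent 49 at index 1, swap → [2, 26, 39, 49, 63, 56, 96, 91, 81]
Insert 70:
  append 70 at index 9 → [2, 26, 39, 49, 63, 56, 96, 91, 81, 70] (no swap needed)
Insert 76:
  append 76 at index 10 → [2, 26, 39, 49, 63, 56, 96, 91, 81, 70, 76] (no swap needed)
Insert 52:
  append 52 at index 11 → [2, 26, 39, 49, 63, 56, 96, 91, 81, 70, 76, 52]
  52 < parent 56 at index 5, swap → [2, 26, 39, 49, 63, 52, 96, 91, 81, 70, 76, 56]

[2, 26, 39, 49, 63, 52, 96, 91, 81, 70, 76, 56]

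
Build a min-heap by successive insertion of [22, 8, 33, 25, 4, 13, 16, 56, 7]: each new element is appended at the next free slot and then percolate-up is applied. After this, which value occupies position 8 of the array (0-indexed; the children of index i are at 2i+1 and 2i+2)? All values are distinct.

25

Insert 22:
  append 22 at index 0 → [22] (no swap needed)
Insert 8:
  append 8 at index 1 → [22, 8]
  8 < parent 22 at index 0, swap → [8, 22]
Insert 33:
  append 33 at index 2 → [8, 22, 33] (no swap needed)
Insert 25:
  append 25 at index 3 → [8, 22, 33, 25] (no swap needed)
Insert 4:
  append 4 at index 4 → [8, 22, 33, 25, 4]
  4 < parent 22 at index 1, swap → [8, 4, 33, 25, 22]
  4 < parent 8 at index 0, swap → [4, 8, 33, 25, 22]
Insert 13:
  append 13 at index 5 → [4, 8, 33, 25, 22, 13]
  13 < parent 33 at index 2, swap → [4, 8, 13, 25, 22, 33]
Insert 16:
  append 16 at index 6 → [4, 8, 13, 25, 22, 33, 16] (no swap needed)
Insert 56:
  append 56 at index 7 → [4, 8, 13, 25, 22, 33, 16, 56] (no swap needed)
Insert 7:
  append 7 at index 8 → [4, 8, 13, 25, 22, 33, 16, 56, 7]
  7 < parent 25 at index 3, swap → [4, 8, 13, 7, 22, 33, 16, 56, 25]
  7 < parent 8 at index 1, swap → [4, 7, 13, 8, 22, 33, 16, 56, 25]
resulting array: [4, 7, 13, 8, 22, 33, 16, 56, 25]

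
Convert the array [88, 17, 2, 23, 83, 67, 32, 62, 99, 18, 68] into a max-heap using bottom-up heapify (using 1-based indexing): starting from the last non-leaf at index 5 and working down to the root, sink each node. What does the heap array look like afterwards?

[99, 88, 67, 62, 83, 2, 32, 17, 23, 18, 68]

sift down from index 5: already satisfies heap property
sift down from index 4:
  23 vs larger child 99 at index 9, swap → [88, 17, 2, 99, 83, 67, 32, 62, 23, 18, 68]
sift down from index 3:
  2 vs larger child 67 at index 6, swap → [88, 17, 67, 99, 83, 2, 32, 62, 23, 18, 68]
sift down from index 2:
  17 vs larger child 99 at index 4, swap → [88, 99, 67, 17, 83, 2, 32, 62, 23, 18, 68]
  17 vs larger child 62 at index 8, swap → [88, 99, 67, 62, 83, 2, 32, 17, 23, 18, 68]
sift down from index 1:
  88 vs larger child 99 at index 2, swap → [99, 88, 67, 62, 83, 2, 32, 17, 23, 18, 68]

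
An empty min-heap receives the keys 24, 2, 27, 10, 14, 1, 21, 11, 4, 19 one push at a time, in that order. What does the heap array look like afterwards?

[1, 4, 2, 10, 14, 27, 21, 24, 11, 19]

Insert 24:
  append 24 at index 0 → [24] (no swap needed)
Insert 2:
  append 2 at index 1 → [24, 2]
  2 < parent 24 at index 0, swap → [2, 24]
Insert 27:
  append 27 at index 2 → [2, 24, 27] (no swap needed)
Insert 10:
  append 10 at index 3 → [2, 24, 27, 10]
  10 < parent 24 at index 1, swap → [2, 10, 27, 24]
Insert 14:
  append 14 at index 4 → [2, 10, 27, 24, 14] (no swap needed)
Insert 1:
  append 1 at index 5 → [2, 10, 27, 24, 14, 1]
  1 < parent 27 at index 2, swap → [2, 10, 1, 24, 14, 27]
  1 < parent 2 at index 0, swap → [1, 10, 2, 24, 14, 27]
Insert 21:
  append 21 at index 6 → [1, 10, 2, 24, 14, 27, 21] (no swap needed)
Insert 11:
  append 11 at index 7 → [1, 10, 2, 24, 14, 27, 21, 11]
  11 < parent 24 at index 3, swap → [1, 10, 2, 11, 14, 27, 21, 24]
Insert 4:
  append 4 at index 8 → [1, 10, 2, 11, 14, 27, 21, 24, 4]
  4 < parent 11 at index 3, swap → [1, 10, 2, 4, 14, 27, 21, 24, 11]
  4 < parent 10 at index 1, swap → [1, 4, 2, 10, 14, 27, 21, 24, 11]
Insert 19:
  append 19 at index 9 → [1, 4, 2, 10, 14, 27, 21, 24, 11, 19] (no swap needed)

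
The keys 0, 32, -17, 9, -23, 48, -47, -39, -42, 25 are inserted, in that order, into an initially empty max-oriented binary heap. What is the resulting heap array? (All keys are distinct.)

[48, 25, 32, 0, 9, -17, -47, -39, -42, -23]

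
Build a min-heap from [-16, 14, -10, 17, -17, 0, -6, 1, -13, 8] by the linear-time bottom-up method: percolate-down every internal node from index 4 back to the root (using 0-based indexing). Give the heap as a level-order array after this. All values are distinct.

sift down from index 4: already satisfies heap property
sift down from index 3:
  17 vs smaller child -13 at index 8, swap → [-16, 14, -10, -13, -17, 0, -6, 1, 17, 8]
sift down from index 2: already satisfies heap property
sift down from index 1:
  14 vs smaller child -17 at index 4, swap → [-16, -17, -10, -13, 14, 0, -6, 1, 17, 8]
  14 vs only child 8 at index 9, swap → [-16, -17, -10, -13, 8, 0, -6, 1, 17, 14]
sift down from index 0:
  -16 vs smaller child -17 at index 1, swap → [-17, -16, -10, -13, 8, 0, -6, 1, 17, 14]

[-17, -16, -10, -13, 8, 0, -6, 1, 17, 14]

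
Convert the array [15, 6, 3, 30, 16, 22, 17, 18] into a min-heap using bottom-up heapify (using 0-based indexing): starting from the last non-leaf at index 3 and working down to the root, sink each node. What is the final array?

[3, 6, 15, 18, 16, 22, 17, 30]

sift down from index 3:
  30 vs only child 18 at index 7, swap → [15, 6, 3, 18, 16, 22, 17, 30]
sift down from index 2: already satisfies heap property
sift down from index 1: already satisfies heap property
sift down from index 0:
  15 vs smaller child 3 at index 2, swap → [3, 6, 15, 18, 16, 22, 17, 30]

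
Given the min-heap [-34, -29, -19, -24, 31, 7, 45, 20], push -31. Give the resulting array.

append -31 at index 8 → [-34, -29, -19, -24, 31, 7, 45, 20, -31]
-31 < parent -24 at index 3, swap → [-34, -29, -19, -31, 31, 7, 45, 20, -24]
-31 < parent -29 at index 1, swap → [-34, -31, -19, -29, 31, 7, 45, 20, -24]

[-34, -31, -19, -29, 31, 7, 45, 20, -24]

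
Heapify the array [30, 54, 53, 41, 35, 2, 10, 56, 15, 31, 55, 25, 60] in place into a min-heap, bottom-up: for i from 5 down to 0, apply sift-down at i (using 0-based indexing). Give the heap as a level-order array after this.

[2, 15, 10, 41, 31, 25, 30, 56, 54, 35, 55, 53, 60]

sift down from index 5: already satisfies heap property
sift down from index 4:
  35 vs smaller child 31 at index 9, swap → [30, 54, 53, 41, 31, 2, 10, 56, 15, 35, 55, 25, 60]
sift down from index 3:
  41 vs smaller child 15 at index 8, swap → [30, 54, 53, 15, 31, 2, 10, 56, 41, 35, 55, 25, 60]
sift down from index 2:
  53 vs smaller child 2 at index 5, swap → [30, 54, 2, 15, 31, 53, 10, 56, 41, 35, 55, 25, 60]
  53 vs smaller child 25 at index 11, swap → [30, 54, 2, 15, 31, 25, 10, 56, 41, 35, 55, 53, 60]
sift down from index 1:
  54 vs smaller child 15 at index 3, swap → [30, 15, 2, 54, 31, 25, 10, 56, 41, 35, 55, 53, 60]
  54 vs smaller child 41 at index 8, swap → [30, 15, 2, 41, 31, 25, 10, 56, 54, 35, 55, 53, 60]
sift down from index 0:
  30 vs smaller child 2 at index 2, swap → [2, 15, 30, 41, 31, 25, 10, 56, 54, 35, 55, 53, 60]
  30 vs smaller child 10 at index 6, swap → [2, 15, 10, 41, 31, 25, 30, 56, 54, 35, 55, 53, 60]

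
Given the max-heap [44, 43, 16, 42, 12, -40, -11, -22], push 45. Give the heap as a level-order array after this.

append 45 at index 8 → [44, 43, 16, 42, 12, -40, -11, -22, 45]
45 > parent 42 at index 3, swap → [44, 43, 16, 45, 12, -40, -11, -22, 42]
45 > parent 43 at index 1, swap → [44, 45, 16, 43, 12, -40, -11, -22, 42]
45 > parent 44 at index 0, swap → [45, 44, 16, 43, 12, -40, -11, -22, 42]

[45, 44, 16, 43, 12, -40, -11, -22, 42]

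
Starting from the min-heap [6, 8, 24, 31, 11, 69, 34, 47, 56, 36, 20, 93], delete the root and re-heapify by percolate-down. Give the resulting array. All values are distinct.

[8, 11, 24, 31, 20, 69, 34, 47, 56, 36, 93]

remove root 6; move last element 93 to root → [93, 8, 24, 31, 11, 69, 34, 47, 56, 36, 20]
93 vs smaller child 8 at index 1, swap → [8, 93, 24, 31, 11, 69, 34, 47, 56, 36, 20]
93 vs smaller child 11 at index 4, swap → [8, 11, 24, 31, 93, 69, 34, 47, 56, 36, 20]
93 vs smaller child 20 at index 10, swap → [8, 11, 24, 31, 20, 69, 34, 47, 56, 36, 93]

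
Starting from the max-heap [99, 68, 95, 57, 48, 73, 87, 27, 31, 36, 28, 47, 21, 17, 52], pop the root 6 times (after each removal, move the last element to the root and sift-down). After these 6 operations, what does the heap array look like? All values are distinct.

extract-max #1 returns 99:
  remove root 99; move last element 52 to root → [52, 68, 95, 57, 48, 73, 87, 27, 31, 36, 28, 47, 21, 17]
  52 vs larger child 95 at index 2, swap → [95, 68, 52, 57, 48, 73, 87, 27, 31, 36, 28, 47, 21, 17]
  52 vs larger child 87 at index 6, swap → [95, 68, 87, 57, 48, 73, 52, 27, 31, 36, 28, 47, 21, 17]
extract-max #2 returns 95:
  remove root 95; move last element 17 to root → [17, 68, 87, 57, 48, 73, 52, 27, 31, 36, 28, 47, 21]
  17 vs larger child 87 at index 2, swap → [87, 68, 17, 57, 48, 73, 52, 27, 31, 36, 28, 47, 21]
  17 vs larger child 73 at index 5, swap → [87, 68, 73, 57, 48, 17, 52, 27, 31, 36, 28, 47, 21]
  17 vs larger child 47 at index 11, swap → [87, 68, 73, 57, 48, 47, 52, 27, 31, 36, 28, 17, 21]
extract-max #3 returns 87:
  remove root 87; move last element 21 to root → [21, 68, 73, 57, 48, 47, 52, 27, 31, 36, 28, 17]
  21 vs larger child 73 at index 2, swap → [73, 68, 21, 57, 48, 47, 52, 27, 31, 36, 28, 17]
  21 vs larger child 52 at index 6, swap → [73, 68, 52, 57, 48, 47, 21, 27, 31, 36, 28, 17]
extract-max #4 returns 73:
  remove root 73; move last element 17 to root → [17, 68, 52, 57, 48, 47, 21, 27, 31, 36, 28]
  17 vs larger child 68 at index 1, swap → [68, 17, 52, 57, 48, 47, 21, 27, 31, 36, 28]
  17 vs larger child 57 at index 3, swap → [68, 57, 52, 17, 48, 47, 21, 27, 31, 36, 28]
  17 vs larger child 31 at index 8, swap → [68, 57, 52, 31, 48, 47, 21, 27, 17, 36, 28]
extract-max #5 returns 68:
  remove root 68; move last element 28 to root → [28, 57, 52, 31, 48, 47, 21, 27, 17, 36]
  28 vs larger child 57 at index 1, swap → [57, 28, 52, 31, 48, 47, 21, 27, 17, 36]
  28 vs larger child 48 at index 4, swap → [57, 48, 52, 31, 28, 47, 21, 27, 17, 36]
  28 vs only child 36 at index 9, swap → [57, 48, 52, 31, 36, 47, 21, 27, 17, 28]
extract-max #6 returns 57:
  remove root 57; move last element 28 to root → [28, 48, 52, 31, 36, 47, 21, 27, 17]
  28 vs larger child 52 at index 2, swap → [52, 48, 28, 31, 36, 47, 21, 27, 17]
  28 vs larger child 47 at index 5, swap → [52, 48, 47, 31, 36, 28, 21, 27, 17]

[52, 48, 47, 31, 36, 28, 21, 27, 17]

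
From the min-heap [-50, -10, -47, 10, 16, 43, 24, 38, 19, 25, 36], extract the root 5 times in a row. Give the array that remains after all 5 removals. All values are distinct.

extract-min #1 returns -50:
  remove root -50; move last element 36 to root → [36, -10, -47, 10, 16, 43, 24, 38, 19, 25]
  36 vs smaller child -47 at index 2, swap → [-47, -10, 36, 10, 16, 43, 24, 38, 19, 25]
  36 vs smaller child 24 at index 6, swap → [-47, -10, 24, 10, 16, 43, 36, 38, 19, 25]
extract-min #2 returns -47:
  remove root -47; move last element 25 to root → [25, -10, 24, 10, 16, 43, 36, 38, 19]
  25 vs smaller child -10 at index 1, swap → [-10, 25, 24, 10, 16, 43, 36, 38, 19]
  25 vs smaller child 10 at index 3, swap → [-10, 10, 24, 25, 16, 43, 36, 38, 19]
  25 vs smaller child 19 at index 8, swap → [-10, 10, 24, 19, 16, 43, 36, 38, 25]
extract-min #3 returns -10:
  remove root -10; move last element 25 to root → [25, 10, 24, 19, 16, 43, 36, 38]
  25 vs smaller child 10 at index 1, swap → [10, 25, 24, 19, 16, 43, 36, 38]
  25 vs smaller child 16 at index 4, swap → [10, 16, 24, 19, 25, 43, 36, 38]
extract-min #4 returns 10:
  remove root 10; move last element 38 to root → [38, 16, 24, 19, 25, 43, 36]
  38 vs smaller child 16 at index 1, swap → [16, 38, 24, 19, 25, 43, 36]
  38 vs smaller child 19 at index 3, swap → [16, 19, 24, 38, 25, 43, 36]
extract-min #5 returns 16:
  remove root 16; move last element 36 to root → [36, 19, 24, 38, 25, 43]
  36 vs smaller child 19 at index 1, swap → [19, 36, 24, 38, 25, 43]
  36 vs smaller child 25 at index 4, swap → [19, 25, 24, 38, 36, 43]

[19, 25, 24, 38, 36, 43]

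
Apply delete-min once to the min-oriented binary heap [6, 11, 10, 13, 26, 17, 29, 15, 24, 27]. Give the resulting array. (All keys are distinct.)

remove root 6; move last element 27 to root → [27, 11, 10, 13, 26, 17, 29, 15, 24]
27 vs smaller child 10 at index 2, swap → [10, 11, 27, 13, 26, 17, 29, 15, 24]
27 vs smaller child 17 at index 5, swap → [10, 11, 17, 13, 26, 27, 29, 15, 24]

[10, 11, 17, 13, 26, 27, 29, 15, 24]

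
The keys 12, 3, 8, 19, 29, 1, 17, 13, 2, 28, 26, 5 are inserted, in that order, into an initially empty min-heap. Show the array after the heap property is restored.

Insert 12:
  append 12 at index 0 → [12] (no swap needed)
Insert 3:
  append 3 at index 1 → [12, 3]
  3 < parent 12 at index 0, swap → [3, 12]
Insert 8:
  append 8 at index 2 → [3, 12, 8] (no swap needed)
Insert 19:
  append 19 at index 3 → [3, 12, 8, 19] (no swap needed)
Insert 29:
  append 29 at index 4 → [3, 12, 8, 19, 29] (no swap needed)
Insert 1:
  append 1 at index 5 → [3, 12, 8, 19, 29, 1]
  1 < parent 8 at index 2, swap → [3, 12, 1, 19, 29, 8]
  1 < parent 3 at index 0, swap → [1, 12, 3, 19, 29, 8]
Insert 17:
  append 17 at index 6 → [1, 12, 3, 19, 29, 8, 17] (no swap needed)
Insert 13:
  append 13 at index 7 → [1, 12, 3, 19, 29, 8, 17, 13]
  13 < parent 19 at index 3, swap → [1, 12, 3, 13, 29, 8, 17, 19]
Insert 2:
  append 2 at index 8 → [1, 12, 3, 13, 29, 8, 17, 19, 2]
  2 < parent 13 at index 3, swap → [1, 12, 3, 2, 29, 8, 17, 19, 13]
  2 < parent 12 at index 1, swap → [1, 2, 3, 12, 29, 8, 17, 19, 13]
Insert 28:
  append 28 at index 9 → [1, 2, 3, 12, 29, 8, 17, 19, 13, 28]
  28 < parent 29 at index 4, swap → [1, 2, 3, 12, 28, 8, 17, 19, 13, 29]
Insert 26:
  append 26 at index 10 → [1, 2, 3, 12, 28, 8, 17, 19, 13, 29, 26]
  26 < parent 28 at index 4, swap → [1, 2, 3, 12, 26, 8, 17, 19, 13, 29, 28]
Insert 5:
  append 5 at index 11 → [1, 2, 3, 12, 26, 8, 17, 19, 13, 29, 28, 5]
  5 < parent 8 at index 5, swap → [1, 2, 3, 12, 26, 5, 17, 19, 13, 29, 28, 8]

[1, 2, 3, 12, 26, 5, 17, 19, 13, 29, 28, 8]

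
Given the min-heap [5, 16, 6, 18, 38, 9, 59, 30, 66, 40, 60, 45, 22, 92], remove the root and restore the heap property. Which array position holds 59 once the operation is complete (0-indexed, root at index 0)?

remove root 5; move last element 92 to root → [92, 16, 6, 18, 38, 9, 59, 30, 66, 40, 60, 45, 22]
92 vs smaller child 6 at index 2, swap → [6, 16, 92, 18, 38, 9, 59, 30, 66, 40, 60, 45, 22]
92 vs smaller child 9 at index 5, swap → [6, 16, 9, 18, 38, 92, 59, 30, 66, 40, 60, 45, 22]
92 vs smaller child 22 at index 12, swap → [6, 16, 9, 18, 38, 22, 59, 30, 66, 40, 60, 45, 92]
resulting array: [6, 16, 9, 18, 38, 22, 59, 30, 66, 40, 60, 45, 92]

6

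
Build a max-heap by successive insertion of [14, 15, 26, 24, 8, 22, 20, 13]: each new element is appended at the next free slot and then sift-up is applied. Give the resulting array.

[26, 24, 22, 14, 8, 15, 20, 13]

Insert 14:
  append 14 at index 0 → [14] (no swap needed)
Insert 15:
  append 15 at index 1 → [14, 15]
  15 > parent 14 at index 0, swap → [15, 14]
Insert 26:
  append 26 at index 2 → [15, 14, 26]
  26 > parent 15 at index 0, swap → [26, 14, 15]
Insert 24:
  append 24 at index 3 → [26, 14, 15, 24]
  24 > parent 14 at index 1, swap → [26, 24, 15, 14]
Insert 8:
  append 8 at index 4 → [26, 24, 15, 14, 8] (no swap needed)
Insert 22:
  append 22 at index 5 → [26, 24, 15, 14, 8, 22]
  22 > parent 15 at index 2, swap → [26, 24, 22, 14, 8, 15]
Insert 20:
  append 20 at index 6 → [26, 24, 22, 14, 8, 15, 20] (no swap needed)
Insert 13:
  append 13 at index 7 → [26, 24, 22, 14, 8, 15, 20, 13] (no swap needed)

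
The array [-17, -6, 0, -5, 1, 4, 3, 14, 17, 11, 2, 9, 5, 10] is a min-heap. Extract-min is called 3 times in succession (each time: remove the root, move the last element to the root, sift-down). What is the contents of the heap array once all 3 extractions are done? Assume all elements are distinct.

extract-min #1 returns -17:
  remove root -17; move last element 10 to root → [10, -6, 0, -5, 1, 4, 3, 14, 17, 11, 2, 9, 5]
  10 vs smaller child -6 at index 1, swap → [-6, 10, 0, -5, 1, 4, 3, 14, 17, 11, 2, 9, 5]
  10 vs smaller child -5 at index 3, swap → [-6, -5, 0, 10, 1, 4, 3, 14, 17, 11, 2, 9, 5]
extract-min #2 returns -6:
  remove root -6; move last element 5 to root → [5, -5, 0, 10, 1, 4, 3, 14, 17, 11, 2, 9]
  5 vs smaller child -5 at index 1, swap → [-5, 5, 0, 10, 1, 4, 3, 14, 17, 11, 2, 9]
  5 vs smaller child 1 at index 4, swap → [-5, 1, 0, 10, 5, 4, 3, 14, 17, 11, 2, 9]
  5 vs smaller child 2 at index 10, swap → [-5, 1, 0, 10, 2, 4, 3, 14, 17, 11, 5, 9]
extract-min #3 returns -5:
  remove root -5; move last element 9 to root → [9, 1, 0, 10, 2, 4, 3, 14, 17, 11, 5]
  9 vs smaller child 0 at index 2, swap → [0, 1, 9, 10, 2, 4, 3, 14, 17, 11, 5]
  9 vs smaller child 3 at index 6, swap → [0, 1, 3, 10, 2, 4, 9, 14, 17, 11, 5]

[0, 1, 3, 10, 2, 4, 9, 14, 17, 11, 5]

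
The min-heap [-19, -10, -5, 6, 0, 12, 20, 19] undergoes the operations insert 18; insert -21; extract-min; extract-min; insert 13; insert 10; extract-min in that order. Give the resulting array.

[-5, 0, 12, 6, 10, 18, 20, 19, 13]

insert 18:
  append 18 at index 8 → [-19, -10, -5, 6, 0, 12, 20, 19, 18] (no swap needed)
insert -21:
  append -21 at index 9 → [-19, -10, -5, 6, 0, 12, 20, 19, 18, -21]
  -21 < parent 0 at index 4, swap → [-19, -10, -5, 6, -21, 12, 20, 19, 18, 0]
  -21 < parent -10 at index 1, swap → [-19, -21, -5, 6, -10, 12, 20, 19, 18, 0]
  -21 < parent -19 at index 0, swap → [-21, -19, -5, 6, -10, 12, 20, 19, 18, 0]
extract-min → returns -21:
  remove root -21; move last element 0 to root → [0, -19, -5, 6, -10, 12, 20, 19, 18]
  0 vs smaller child -19 at index 1, swap → [-19, 0, -5, 6, -10, 12, 20, 19, 18]
  0 vs smaller child -10 at index 4, swap → [-19, -10, -5, 6, 0, 12, 20, 19, 18]
extract-min → returns -19:
  remove root -19; move last element 18 to root → [18, -10, -5, 6, 0, 12, 20, 19]
  18 vs smaller child -10 at index 1, swap → [-10, 18, -5, 6, 0, 12, 20, 19]
  18 vs smaller child 0 at index 4, swap → [-10, 0, -5, 6, 18, 12, 20, 19]
insert 13:
  append 13 at index 8 → [-10, 0, -5, 6, 18, 12, 20, 19, 13] (no swap needed)
insert 10:
  append 10 at index 9 → [-10, 0, -5, 6, 18, 12, 20, 19, 13, 10]
  10 < parent 18 at index 4, swap → [-10, 0, -5, 6, 10, 12, 20, 19, 13, 18]
extract-min → returns -10:
  remove root -10; move last element 18 to root → [18, 0, -5, 6, 10, 12, 20, 19, 13]
  18 vs smaller child -5 at index 2, swap → [-5, 0, 18, 6, 10, 12, 20, 19, 13]
  18 vs smaller child 12 at index 5, swap → [-5, 0, 12, 6, 10, 18, 20, 19, 13]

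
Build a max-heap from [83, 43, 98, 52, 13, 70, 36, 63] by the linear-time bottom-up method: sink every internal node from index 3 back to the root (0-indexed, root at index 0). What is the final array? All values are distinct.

sift down from index 3:
  52 vs only child 63 at index 7, swap → [83, 43, 98, 63, 13, 70, 36, 52]
sift down from index 2: already satisfies heap property
sift down from index 1:
  43 vs larger child 63 at index 3, swap → [83, 63, 98, 43, 13, 70, 36, 52]
  43 vs only child 52 at index 7, swap → [83, 63, 98, 52, 13, 70, 36, 43]
sift down from index 0:
  83 vs larger child 98 at index 2, swap → [98, 63, 83, 52, 13, 70, 36, 43]

[98, 63, 83, 52, 13, 70, 36, 43]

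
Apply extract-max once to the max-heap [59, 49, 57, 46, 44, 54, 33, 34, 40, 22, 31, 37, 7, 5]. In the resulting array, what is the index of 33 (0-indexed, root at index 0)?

remove root 59; move last element 5 to root → [5, 49, 57, 46, 44, 54, 33, 34, 40, 22, 31, 37, 7]
5 vs larger child 57 at index 2, swap → [57, 49, 5, 46, 44, 54, 33, 34, 40, 22, 31, 37, 7]
5 vs larger child 54 at index 5, swap → [57, 49, 54, 46, 44, 5, 33, 34, 40, 22, 31, 37, 7]
5 vs larger child 37 at index 11, swap → [57, 49, 54, 46, 44, 37, 33, 34, 40, 22, 31, 5, 7]
resulting array: [57, 49, 54, 46, 44, 37, 33, 34, 40, 22, 31, 5, 7]

6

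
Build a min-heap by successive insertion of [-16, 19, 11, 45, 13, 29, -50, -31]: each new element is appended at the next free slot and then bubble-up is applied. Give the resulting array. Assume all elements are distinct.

[-50, -31, -16, 13, 19, 29, 11, 45]

Insert -16:
  append -16 at index 0 → [-16] (no swap needed)
Insert 19:
  append 19 at index 1 → [-16, 19] (no swap needed)
Insert 11:
  append 11 at index 2 → [-16, 19, 11] (no swap needed)
Insert 45:
  append 45 at index 3 → [-16, 19, 11, 45] (no swap needed)
Insert 13:
  append 13 at index 4 → [-16, 19, 11, 45, 13]
  13 < parent 19 at index 1, swap → [-16, 13, 11, 45, 19]
Insert 29:
  append 29 at index 5 → [-16, 13, 11, 45, 19, 29] (no swap needed)
Insert -50:
  append -50 at index 6 → [-16, 13, 11, 45, 19, 29, -50]
  -50 < parent 11 at index 2, swap → [-16, 13, -50, 45, 19, 29, 11]
  -50 < parent -16 at index 0, swap → [-50, 13, -16, 45, 19, 29, 11]
Insert -31:
  append -31 at index 7 → [-50, 13, -16, 45, 19, 29, 11, -31]
  -31 < parent 45 at index 3, swap → [-50, 13, -16, -31, 19, 29, 11, 45]
  -31 < parent 13 at index 1, swap → [-50, -31, -16, 13, 19, 29, 11, 45]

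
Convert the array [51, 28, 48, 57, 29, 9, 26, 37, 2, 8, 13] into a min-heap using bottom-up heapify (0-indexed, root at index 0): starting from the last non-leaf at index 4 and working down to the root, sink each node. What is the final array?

sift down from index 4:
  29 vs smaller child 8 at index 9, swap → [51, 28, 48, 57, 8, 9, 26, 37, 2, 29, 13]
sift down from index 3:
  57 vs smaller child 2 at index 8, swap → [51, 28, 48, 2, 8, 9, 26, 37, 57, 29, 13]
sift down from index 2:
  48 vs smaller child 9 at index 5, swap → [51, 28, 9, 2, 8, 48, 26, 37, 57, 29, 13]
sift down from index 1:
  28 vs smaller child 2 at index 3, swap → [51, 2, 9, 28, 8, 48, 26, 37, 57, 29, 13]
sift down from index 0:
  51 vs smaller child 2 at index 1, swap → [2, 51, 9, 28, 8, 48, 26, 37, 57, 29, 13]
  51 vs smaller child 8 at index 4, swap → [2, 8, 9, 28, 51, 48, 26, 37, 57, 29, 13]
  51 vs smaller child 13 at index 10, swap → [2, 8, 9, 28, 13, 48, 26, 37, 57, 29, 51]

[2, 8, 9, 28, 13, 48, 26, 37, 57, 29, 51]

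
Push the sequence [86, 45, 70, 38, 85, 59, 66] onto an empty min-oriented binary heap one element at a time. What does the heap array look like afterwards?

[38, 45, 59, 86, 85, 70, 66]

Insert 86:
  append 86 at index 0 → [86] (no swap needed)
Insert 45:
  append 45 at index 1 → [86, 45]
  45 < parent 86 at index 0, swap → [45, 86]
Insert 70:
  append 70 at index 2 → [45, 86, 70] (no swap needed)
Insert 38:
  append 38 at index 3 → [45, 86, 70, 38]
  38 < parent 86 at index 1, swap → [45, 38, 70, 86]
  38 < parent 45 at index 0, swap → [38, 45, 70, 86]
Insert 85:
  append 85 at index 4 → [38, 45, 70, 86, 85] (no swap needed)
Insert 59:
  append 59 at index 5 → [38, 45, 70, 86, 85, 59]
  59 < parent 70 at index 2, swap → [38, 45, 59, 86, 85, 70]
Insert 66:
  append 66 at index 6 → [38, 45, 59, 86, 85, 70, 66] (no swap needed)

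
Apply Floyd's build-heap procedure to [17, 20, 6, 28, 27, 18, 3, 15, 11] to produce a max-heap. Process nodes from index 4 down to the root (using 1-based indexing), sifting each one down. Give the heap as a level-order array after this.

[28, 27, 18, 20, 17, 6, 3, 15, 11]

sift down from index 4: already satisfies heap property
sift down from index 3:
  6 vs larger child 18 at index 6, swap → [17, 20, 18, 28, 27, 6, 3, 15, 11]
sift down from index 2:
  20 vs larger child 28 at index 4, swap → [17, 28, 18, 20, 27, 6, 3, 15, 11]
sift down from index 1:
  17 vs larger child 28 at index 2, swap → [28, 17, 18, 20, 27, 6, 3, 15, 11]
  17 vs larger child 27 at index 5, swap → [28, 27, 18, 20, 17, 6, 3, 15, 11]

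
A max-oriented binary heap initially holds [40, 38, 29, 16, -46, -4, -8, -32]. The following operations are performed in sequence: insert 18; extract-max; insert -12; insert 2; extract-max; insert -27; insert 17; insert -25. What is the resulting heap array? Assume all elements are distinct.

insert 18:
  append 18 at index 8 → [40, 38, 29, 16, -46, -4, -8, -32, 18]
  18 > parent 16 at index 3, swap → [40, 38, 29, 18, -46, -4, -8, -32, 16]
extract-max → returns 40:
  remove root 40; move last element 16 to root → [16, 38, 29, 18, -46, -4, -8, -32]
  16 vs larger child 38 at index 1, swap → [38, 16, 29, 18, -46, -4, -8, -32]
  16 vs larger child 18 at index 3, swap → [38, 18, 29, 16, -46, -4, -8, -32]
insert -12:
  append -12 at index 8 → [38, 18, 29, 16, -46, -4, -8, -32, -12] (no swap needed)
insert 2:
  append 2 at index 9 → [38, 18, 29, 16, -46, -4, -8, -32, -12, 2]
  2 > parent -46 at index 4, swap → [38, 18, 29, 16, 2, -4, -8, -32, -12, -46]
extract-max → returns 38:
  remove root 38; move last element -46 to root → [-46, 18, 29, 16, 2, -4, -8, -32, -12]
  -46 vs larger child 29 at index 2, swap → [29, 18, -46, 16, 2, -4, -8, -32, -12]
  -46 vs larger child -4 at index 5, swap → [29, 18, -4, 16, 2, -46, -8, -32, -12]
insert -27:
  append -27 at index 9 → [29, 18, -4, 16, 2, -46, -8, -32, -12, -27] (no swap needed)
insert 17:
  append 17 at index 10 → [29, 18, -4, 16, 2, -46, -8, -32, -12, -27, 17]
  17 > parent 2 at index 4, swap → [29, 18, -4, 16, 17, -46, -8, -32, -12, -27, 2]
insert -25:
  append -25 at index 11 → [29, 18, -4, 16, 17, -46, -8, -32, -12, -27, 2, -25]
  -25 > parent -46 at index 5, swap → [29, 18, -4, 16, 17, -25, -8, -32, -12, -27, 2, -46]

[29, 18, -4, 16, 17, -25, -8, -32, -12, -27, 2, -46]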